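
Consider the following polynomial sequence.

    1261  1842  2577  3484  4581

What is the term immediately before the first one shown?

816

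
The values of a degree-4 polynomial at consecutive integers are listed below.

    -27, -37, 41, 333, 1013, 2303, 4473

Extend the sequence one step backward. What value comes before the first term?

Δ: -10  78  292  680  1290  2170
Δ²: 88  214  388  610  880
Δ³: 126  174  222  270
Δ⁴: 48  48  48
The fourth differences are constant at 48.
Work back: 126 − 48 = 78;  88 − 78 = 10;  -10 − 10 = -20;  -27 + 20 = -7

-7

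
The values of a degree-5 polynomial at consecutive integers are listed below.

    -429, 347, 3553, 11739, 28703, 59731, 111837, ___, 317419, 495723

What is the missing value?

194003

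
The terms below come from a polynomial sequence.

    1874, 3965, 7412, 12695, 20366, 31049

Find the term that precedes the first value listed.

731

D1: 2091, 3447, 5283, 7671, 10683
D2: 1356, 1836, 2388, 3012
D3: 480, 552, 624
D4: 72, 72
The fourth differences are constant at 72.
Work back: 480 − 72 = 408;  1356 − 408 = 948;  2091 − 948 = 1143;  1874 − 1143 = 731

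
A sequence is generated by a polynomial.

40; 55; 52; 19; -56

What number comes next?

-185

First differences: 15 , -3 , -33 , -75
Second differences: -18 , -30 , -42
Third differences: -12 , -12
Constant third difference = -12, so extend:
-42 − 12 = -54;  -75 − 54 = -129;  -56 − 129 = -185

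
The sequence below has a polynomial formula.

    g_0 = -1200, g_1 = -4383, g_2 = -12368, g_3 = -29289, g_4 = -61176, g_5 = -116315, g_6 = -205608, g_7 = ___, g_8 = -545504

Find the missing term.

Using the first 7 terms:
Δ: -3183, -7985, -16921, -31887, -55139, -89293
Δ²: -4802, -8936, -14966, -23252, -34154
Δ³: -4134, -6030, -8286, -10902
Δ⁴: -1896, -2256, -2616
Δ⁵: -360, -360
Constant fifth difference = -360.
Extend forward: -2616 − 360 = -2976;  -10902 − 2976 = -13878;  -34154 − 13878 = -48032;  -89293 − 48032 = -137325;  -205608 − 137325 = -342933

-342933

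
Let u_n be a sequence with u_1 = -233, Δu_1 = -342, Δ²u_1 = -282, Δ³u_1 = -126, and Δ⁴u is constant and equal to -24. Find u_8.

-13799

Build the table forward from the leading diagonal:
Δ⁴: -24, -24, -24, -24, -24, -24, -24, -24
Δ³: -126, -150, -174, -198, -222, -246, -270, -294
Δ²: -282, -408, -558, -732, -930, -1152, -1398, -1668
Δ: -342, -624, -1032, -1590, -2322, -3252, -4404, -5802
u: -233, -575, -1199, -2231, -3821, -6143, -9395, -13799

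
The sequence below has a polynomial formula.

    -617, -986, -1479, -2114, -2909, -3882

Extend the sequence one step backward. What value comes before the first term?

-354

Δ: -369  -493  -635  -795  -973
Δ²: -124  -142  -160  -178
Δ³: -18  -18  -18
The third differences are constant at -18.
Work back: -124 + 18 = -106;  -369 + 106 = -263;  -617 + 263 = -354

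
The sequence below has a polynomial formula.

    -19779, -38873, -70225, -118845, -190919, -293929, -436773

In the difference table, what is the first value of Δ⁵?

-120

First differences: -19094, -31352, -48620, -72074, -103010, -142844
Second differences: -12258, -17268, -23454, -30936, -39834
Third differences: -5010, -6186, -7482, -8898
Fourth differences: -1176, -1296, -1416
Fifth differences: -120, -120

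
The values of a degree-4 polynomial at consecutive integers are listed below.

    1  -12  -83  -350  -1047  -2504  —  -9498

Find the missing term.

Using the first 6 terms:
D1: -13, -71, -267, -697, -1457
D2: -58, -196, -430, -760
D3: -138, -234, -330
D4: -96, -96
Constant fourth difference = -96.
Extend forward: -330 − 96 = -426;  -760 − 426 = -1186;  -1457 − 1186 = -2643;  -2504 − 2643 = -5147

-5147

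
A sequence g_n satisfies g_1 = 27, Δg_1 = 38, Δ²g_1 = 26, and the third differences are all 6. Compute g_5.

359

Build the table forward from the leading diagonal:
D3: 6  6  6  6  6
D2: 26  32  38  44  50
D1: 38  64  96  134  178
g: 27  65  129  225  359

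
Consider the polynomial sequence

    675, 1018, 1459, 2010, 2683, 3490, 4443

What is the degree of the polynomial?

First differences: 343, 441, 551, 673, 807, 953
Second differences: 98, 110, 122, 134, 146
Third differences: 12, 12, 12, 12
The third differences are constant, so the polynomial has degree 3.

3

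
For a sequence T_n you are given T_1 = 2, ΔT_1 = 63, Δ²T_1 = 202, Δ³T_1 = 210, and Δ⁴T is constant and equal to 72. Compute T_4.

Build the table forward from the leading diagonal:
Δ⁴: 72, 72, 72, 72
Δ³: 210, 282, 354, 426
Δ²: 202, 412, 694, 1048
Δ: 63, 265, 677, 1371
T: 2, 65, 330, 1007

1007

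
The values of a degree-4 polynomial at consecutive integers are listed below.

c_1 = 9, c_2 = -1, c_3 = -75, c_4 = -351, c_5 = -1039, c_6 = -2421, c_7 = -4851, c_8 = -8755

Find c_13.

D1: -10, -74, -276, -688, -1382, -2430, -3904
D2: -64, -202, -412, -694, -1048, -1474
D3: -138, -210, -282, -354, -426
D4: -72, -72, -72, -72
Fourth differences constant at -72.
-426 − 72 = -498;  -1474 − 498 = -1972;  -3904 − 1972 = -5876;  -8755 − 5876 = -14631
-498 − 72 = -570;  -1972 − 570 = -2542;  -5876 − 2542 = -8418;  -14631 − 8418 = -23049
-570 − 72 = -642;  -2542 − 642 = -3184;  -8418 − 3184 = -11602;  -23049 − 11602 = -34651
-642 − 72 = -714;  -3184 − 714 = -3898;  -11602 − 3898 = -15500;  -34651 − 15500 = -50151
-714 − 72 = -786;  -3898 − 786 = -4684;  -15500 − 4684 = -20184;  -50151 − 20184 = -70335

-70335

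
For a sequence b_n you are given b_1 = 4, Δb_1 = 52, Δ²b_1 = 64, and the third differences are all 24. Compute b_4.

Build the table forward from the leading diagonal:
Third differences: 24, 24, 24, 24
Second differences: 64, 88, 112, 136
First differences: 52, 116, 204, 316
b: 4, 56, 172, 376

376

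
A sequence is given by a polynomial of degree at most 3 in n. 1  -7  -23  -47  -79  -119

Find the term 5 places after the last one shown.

-439

D1: -8, -16, -24, -32, -40
D2: -8, -8, -8, -8
Constant second difference = -8, so extend:
-40 − 8 = -48;  -119 − 48 = -167
-48 − 8 = -56;  -167 − 56 = -223
-56 − 8 = -64;  -223 − 64 = -287
-64 − 8 = -72;  -287 − 72 = -359
-72 − 8 = -80;  -359 − 80 = -439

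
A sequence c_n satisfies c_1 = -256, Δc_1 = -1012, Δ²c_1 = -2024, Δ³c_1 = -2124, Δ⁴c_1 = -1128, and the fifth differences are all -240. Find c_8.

-168704

Build the table forward from the leading diagonal:
D5: -240  -240  -240  -240  -240  -240  -240  -240
D4: -1128  -1368  -1608  -1848  -2088  -2328  -2568  -2808
D3: -2124  -3252  -4620  -6228  -8076  -10164  -12492  -15060
D2: -2024  -4148  -7400  -12020  -18248  -26324  -36488  -48980
D1: -1012  -3036  -7184  -14584  -26604  -44852  -71176  -107664
c: -256  -1268  -4304  -11488  -26072  -52676  -97528  -168704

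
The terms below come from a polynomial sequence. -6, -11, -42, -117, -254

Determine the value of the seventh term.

First differences: -5  -31  -75  -137
Second differences: -26  -44  -62
Third differences: -18  -18
The third differences are constant (-18).
-62 − 18 = -80;  -137 − 80 = -217;  -254 − 217 = -471
-80 − 18 = -98;  -217 − 98 = -315;  -471 − 315 = -786

-786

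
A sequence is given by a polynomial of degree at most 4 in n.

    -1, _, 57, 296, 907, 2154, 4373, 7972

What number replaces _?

-2

Using the last 6 terms:
First differences: 239, 611, 1247, 2219, 3599
Second differences: 372, 636, 972, 1380
Third differences: 264, 336, 408
Fourth differences: 72, 72
Constant fourth difference = 72.
Extend backward: 264 − 72 = 192;  372 − 192 = 180;  239 − 180 = 59;  57 − 59 = -2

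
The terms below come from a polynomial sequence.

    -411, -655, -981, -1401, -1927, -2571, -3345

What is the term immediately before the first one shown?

-237

D1: -244, -326, -420, -526, -644, -774
D2: -82, -94, -106, -118, -130
D3: -12, -12, -12, -12
The third differences are constant at -12.
Work back: -82 + 12 = -70;  -244 + 70 = -174;  -411 + 174 = -237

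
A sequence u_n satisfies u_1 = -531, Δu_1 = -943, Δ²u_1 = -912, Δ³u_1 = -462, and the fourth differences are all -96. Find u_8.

Build the table forward from the leading diagonal:
Δ⁴: -96, -96, -96, -96, -96, -96, -96, -96
Δ³: -462, -558, -654, -750, -846, -942, -1038, -1134
Δ²: -912, -1374, -1932, -2586, -3336, -4182, -5124, -6162
Δ: -943, -1855, -3229, -5161, -7747, -11083, -15265, -20389
u: -531, -1474, -3329, -6558, -11719, -19466, -30549, -45814

-45814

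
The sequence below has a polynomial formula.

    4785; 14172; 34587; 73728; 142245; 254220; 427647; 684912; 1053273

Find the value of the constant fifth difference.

D1: 9387, 20415, 39141, 68517, 111975, 173427, 257265, 368361
D2: 11028, 18726, 29376, 43458, 61452, 83838, 111096
D3: 7698, 10650, 14082, 17994, 22386, 27258
D4: 2952, 3432, 3912, 4392, 4872
D5: 480, 480, 480, 480

480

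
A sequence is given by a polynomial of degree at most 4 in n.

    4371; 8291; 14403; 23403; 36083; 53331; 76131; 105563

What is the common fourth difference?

D1: 3920, 6112, 9000, 12680, 17248, 22800, 29432
D2: 2192, 2888, 3680, 4568, 5552, 6632
D3: 696, 792, 888, 984, 1080
D4: 96, 96, 96, 96

96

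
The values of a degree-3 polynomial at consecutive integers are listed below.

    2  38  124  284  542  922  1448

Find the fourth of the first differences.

258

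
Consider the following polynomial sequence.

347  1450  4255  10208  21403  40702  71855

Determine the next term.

119620

First differences: 1103  2805  5953  11195  19299  31153
Second differences: 1702  3148  5242  8104  11854
Third differences: 1446  2094  2862  3750
Fourth differences: 648  768  888
Fifth differences: 120  120
The fifth differences are constant (120).
888 + 120 = 1008;  3750 + 1008 = 4758;  11854 + 4758 = 16612;  31153 + 16612 = 47765;  71855 + 47765 = 119620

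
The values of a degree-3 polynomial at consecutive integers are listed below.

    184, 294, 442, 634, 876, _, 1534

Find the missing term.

Using the first 5 terms:
110, 148, 192, 242
38, 44, 50
6, 6
Constant third difference = 6.
Extend forward: 50 + 6 = 56;  242 + 56 = 298;  876 + 298 = 1174

1174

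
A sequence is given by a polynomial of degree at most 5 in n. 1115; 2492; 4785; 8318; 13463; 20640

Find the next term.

D1: 1377 , 2293 , 3533 , 5145 , 7177
D2: 916 , 1240 , 1612 , 2032
D3: 324 , 372 , 420
D4: 48 , 48
Fourth differences constant at 48.
420 + 48 = 468;  2032 + 468 = 2500;  7177 + 2500 = 9677;  20640 + 9677 = 30317

30317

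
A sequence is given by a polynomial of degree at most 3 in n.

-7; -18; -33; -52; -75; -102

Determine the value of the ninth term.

-207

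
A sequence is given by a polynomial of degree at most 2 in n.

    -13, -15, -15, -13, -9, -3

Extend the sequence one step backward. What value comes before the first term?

-9

Δ: -2  0  2  4  6
Δ²: 2  2  2  2
The second differences are constant at 2.
Work back: -2 − 2 = -4;  -13 + 4 = -9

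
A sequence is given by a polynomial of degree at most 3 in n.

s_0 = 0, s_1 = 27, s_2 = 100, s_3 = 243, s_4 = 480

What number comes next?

835

D1: 27 , 73 , 143 , 237
D2: 46 , 70 , 94
D3: 24 , 24
The third differences are constant (24).
94 + 24 = 118;  237 + 118 = 355;  480 + 355 = 835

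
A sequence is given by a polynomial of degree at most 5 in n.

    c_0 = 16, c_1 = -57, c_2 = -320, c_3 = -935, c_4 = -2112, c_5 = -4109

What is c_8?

First differences: -73, -263, -615, -1177, -1997
Second differences: -190, -352, -562, -820
Third differences: -162, -210, -258
Fourth differences: -48, -48
Fourth differences constant at -48.
-258 − 48 = -306;  -820 − 306 = -1126;  -1997 − 1126 = -3123;  -4109 − 3123 = -7232
-306 − 48 = -354;  -1126 − 354 = -1480;  -3123 − 1480 = -4603;  -7232 − 4603 = -11835
-354 − 48 = -402;  -1480 − 402 = -1882;  -4603 − 1882 = -6485;  -11835 − 6485 = -18320

-18320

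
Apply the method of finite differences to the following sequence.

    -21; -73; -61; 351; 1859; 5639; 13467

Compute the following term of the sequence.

-52, 12, 412, 1508, 3780, 7828
64, 400, 1096, 2272, 4048
336, 696, 1176, 1776
360, 480, 600
120, 120
Constant fifth difference = 120, so extend:
600 + 120 = 720;  1776 + 720 = 2496;  4048 + 2496 = 6544;  7828 + 6544 = 14372;  13467 + 14372 = 27839

27839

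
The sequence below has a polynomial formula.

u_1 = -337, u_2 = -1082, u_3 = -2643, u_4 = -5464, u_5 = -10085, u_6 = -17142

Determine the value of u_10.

-85810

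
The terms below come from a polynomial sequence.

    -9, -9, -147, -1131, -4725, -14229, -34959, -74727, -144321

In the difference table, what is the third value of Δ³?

-3300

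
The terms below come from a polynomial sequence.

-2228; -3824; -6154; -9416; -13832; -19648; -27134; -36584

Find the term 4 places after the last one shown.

Δ: -1596, -2330, -3262, -4416, -5816, -7486, -9450
Δ²: -734, -932, -1154, -1400, -1670, -1964
Δ³: -198, -222, -246, -270, -294
Δ⁴: -24, -24, -24, -24
The fourth differences are constant (-24).
-294 − 24 = -318;  -1964 − 318 = -2282;  -9450 − 2282 = -11732;  -36584 − 11732 = -48316
-318 − 24 = -342;  -2282 − 342 = -2624;  -11732 − 2624 = -14356;  -48316 − 14356 = -62672
-342 − 24 = -366;  -2624 − 366 = -2990;  -14356 − 2990 = -17346;  -62672 − 17346 = -80018
-366 − 24 = -390;  -2990 − 390 = -3380;  -17346 − 3380 = -20726;  -80018 − 20726 = -100744

-100744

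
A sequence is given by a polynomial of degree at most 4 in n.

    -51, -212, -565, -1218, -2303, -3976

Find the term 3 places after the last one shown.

-14443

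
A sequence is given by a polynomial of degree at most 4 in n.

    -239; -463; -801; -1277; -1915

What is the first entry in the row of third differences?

-24

D1: -224, -338, -476, -638
D2: -114, -138, -162
D3: -24, -24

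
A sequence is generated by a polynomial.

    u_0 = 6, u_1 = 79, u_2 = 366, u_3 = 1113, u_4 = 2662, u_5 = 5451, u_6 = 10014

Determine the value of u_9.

Δ: 73, 287, 747, 1549, 2789, 4563
Δ²: 214, 460, 802, 1240, 1774
Δ³: 246, 342, 438, 534
Δ⁴: 96, 96, 96
Fourth differences constant at 96.
534 + 96 = 630;  1774 + 630 = 2404;  4563 + 2404 = 6967;  10014 + 6967 = 16981
630 + 96 = 726;  2404 + 726 = 3130;  6967 + 3130 = 10097;  16981 + 10097 = 27078
726 + 96 = 822;  3130 + 822 = 3952;  10097 + 3952 = 14049;  27078 + 14049 = 41127

41127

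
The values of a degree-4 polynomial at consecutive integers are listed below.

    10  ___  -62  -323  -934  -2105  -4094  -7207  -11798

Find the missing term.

Using the last 7 terms:
Δ: -261  -611  -1171  -1989  -3113  -4591
Δ²: -350  -560  -818  -1124  -1478
Δ³: -210  -258  -306  -354
Δ⁴: -48  -48  -48
Constant fourth difference = -48.
Extend backward: -210 + 48 = -162;  -350 + 162 = -188;  -261 + 188 = -73;  -62 + 73 = 11

11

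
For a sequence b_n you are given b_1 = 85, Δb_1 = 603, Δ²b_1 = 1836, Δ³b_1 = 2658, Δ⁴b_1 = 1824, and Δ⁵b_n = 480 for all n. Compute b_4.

10060

Build the table forward from the leading diagonal:
Fifth differences: 480  480  480  480
Fourth differences: 1824  2304  2784  3264
Third differences: 2658  4482  6786  9570
Second differences: 1836  4494  8976  15762
First differences: 603  2439  6933  15909
b: 85  688  3127  10060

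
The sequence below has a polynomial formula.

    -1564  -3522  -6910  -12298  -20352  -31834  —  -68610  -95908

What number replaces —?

-47602

Using the first 6 terms:
First differences: -1958  -3388  -5388  -8054  -11482
Second differences: -1430  -2000  -2666  -3428
Third differences: -570  -666  -762
Fourth differences: -96  -96
Constant fourth difference = -96.
Extend forward: -762 − 96 = -858;  -3428 − 858 = -4286;  -11482 − 4286 = -15768;  -31834 − 15768 = -47602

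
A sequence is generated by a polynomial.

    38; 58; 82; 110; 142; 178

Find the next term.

First differences: 20, 24, 28, 32, 36
Second differences: 4, 4, 4, 4
The second differences are constant (4).
36 + 4 = 40;  178 + 40 = 218

218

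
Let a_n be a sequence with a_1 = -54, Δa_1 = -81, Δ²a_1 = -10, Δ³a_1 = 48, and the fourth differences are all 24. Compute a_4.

-279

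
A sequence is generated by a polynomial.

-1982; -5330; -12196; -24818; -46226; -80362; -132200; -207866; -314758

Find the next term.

-461666

First differences: -3348 , -6866 , -12622 , -21408 , -34136 , -51838 , -75666 , -106892
Second differences: -3518 , -5756 , -8786 , -12728 , -17702 , -23828 , -31226
Third differences: -2238 , -3030 , -3942 , -4974 , -6126 , -7398
Fourth differences: -792 , -912 , -1032 , -1152 , -1272
Fifth differences: -120 , -120 , -120 , -120
Constant fifth difference = -120, so extend:
-1272 − 120 = -1392;  -7398 − 1392 = -8790;  -31226 − 8790 = -40016;  -106892 − 40016 = -146908;  -314758 − 146908 = -461666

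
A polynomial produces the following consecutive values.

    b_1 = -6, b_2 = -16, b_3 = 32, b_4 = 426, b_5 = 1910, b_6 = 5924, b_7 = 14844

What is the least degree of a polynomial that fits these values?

Δ: -10, 48, 394, 1484, 4014, 8920
Δ²: 58, 346, 1090, 2530, 4906
Δ³: 288, 744, 1440, 2376
Δ⁴: 456, 696, 936
Δ⁵: 240, 240
The fifth differences are constant, so the polynomial has degree 5.

5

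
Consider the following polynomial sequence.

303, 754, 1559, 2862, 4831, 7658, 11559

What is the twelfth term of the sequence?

56414

451  805  1303  1969  2827  3901
354  498  666  858  1074
144  168  192  216
24  24  24
Fourth differences constant at 24.
216 + 24 = 240;  1074 + 240 = 1314;  3901 + 1314 = 5215;  11559 + 5215 = 16774
240 + 24 = 264;  1314 + 264 = 1578;  5215 + 1578 = 6793;  16774 + 6793 = 23567
264 + 24 = 288;  1578 + 288 = 1866;  6793 + 1866 = 8659;  23567 + 8659 = 32226
288 + 24 = 312;  1866 + 312 = 2178;  8659 + 2178 = 10837;  32226 + 10837 = 43063
312 + 24 = 336;  2178 + 336 = 2514;  10837 + 2514 = 13351;  43063 + 13351 = 56414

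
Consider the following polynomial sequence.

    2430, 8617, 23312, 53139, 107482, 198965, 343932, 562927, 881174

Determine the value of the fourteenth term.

5232109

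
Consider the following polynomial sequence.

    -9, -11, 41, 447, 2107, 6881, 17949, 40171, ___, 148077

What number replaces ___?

Using the first 8 terms:
First differences: -2, 52, 406, 1660, 4774, 11068, 22222
Second differences: 54, 354, 1254, 3114, 6294, 11154
Third differences: 300, 900, 1860, 3180, 4860
Fourth differences: 600, 960, 1320, 1680
Fifth differences: 360, 360, 360
Constant fifth difference = 360.
Extend forward: 1680 + 360 = 2040;  4860 + 2040 = 6900;  11154 + 6900 = 18054;  22222 + 18054 = 40276;  40171 + 40276 = 80447

80447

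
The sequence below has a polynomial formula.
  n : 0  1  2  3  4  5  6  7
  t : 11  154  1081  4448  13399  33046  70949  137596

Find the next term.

246883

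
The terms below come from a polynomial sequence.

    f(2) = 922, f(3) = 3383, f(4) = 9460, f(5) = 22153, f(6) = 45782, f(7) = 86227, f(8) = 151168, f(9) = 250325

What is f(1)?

157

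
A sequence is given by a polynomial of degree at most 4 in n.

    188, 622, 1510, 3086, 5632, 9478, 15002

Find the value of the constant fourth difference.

48

D1: 434, 888, 1576, 2546, 3846, 5524
D2: 454, 688, 970, 1300, 1678
D3: 234, 282, 330, 378
D4: 48, 48, 48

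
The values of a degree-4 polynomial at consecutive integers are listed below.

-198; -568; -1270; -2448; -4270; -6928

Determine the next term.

-10638

Δ: -370  -702  -1178  -1822  -2658
Δ²: -332  -476  -644  -836
Δ³: -144  -168  -192
Δ⁴: -24  -24
Fourth differences constant at -24.
-192 − 24 = -216;  -836 − 216 = -1052;  -2658 − 1052 = -3710;  -6928 − 3710 = -10638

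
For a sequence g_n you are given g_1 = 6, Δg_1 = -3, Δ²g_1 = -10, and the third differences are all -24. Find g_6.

-349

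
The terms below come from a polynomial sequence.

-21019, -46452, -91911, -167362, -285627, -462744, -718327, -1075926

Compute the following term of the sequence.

-1563387

-25433  -45459  -75451  -118265  -177117  -255583  -357599
-20026  -29992  -42814  -58852  -78466  -102016
-9966  -12822  -16038  -19614  -23550
-2856  -3216  -3576  -3936
-360  -360  -360
The fifth differences are constant (-360).
-3936 − 360 = -4296;  -23550 − 4296 = -27846;  -102016 − 27846 = -129862;  -357599 − 129862 = -487461;  -1075926 − 487461 = -1563387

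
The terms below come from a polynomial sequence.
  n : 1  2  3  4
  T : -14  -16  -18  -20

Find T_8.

First differences: -2  -2  -2
Constant first difference = -2, so extend:
-20 − 2 = -22
-22 − 2 = -24
-24 − 2 = -26
-26 − 2 = -28

-28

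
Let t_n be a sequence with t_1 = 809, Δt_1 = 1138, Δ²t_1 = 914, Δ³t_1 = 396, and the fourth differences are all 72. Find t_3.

Build the table forward from the leading diagonal:
Fourth differences: 72  72  72
Third differences: 396  468  540
Second differences: 914  1310  1778
First differences: 1138  2052  3362
t: 809  1947  3999

3999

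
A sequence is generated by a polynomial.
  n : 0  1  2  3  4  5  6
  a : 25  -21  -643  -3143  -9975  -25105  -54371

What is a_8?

Δ: -46  -622  -2500  -6832  -15130  -29266
Δ²: -576  -1878  -4332  -8298  -14136
Δ³: -1302  -2454  -3966  -5838
Δ⁴: -1152  -1512  -1872
Δ⁵: -360  -360
The fifth differences are constant (-360).
-1872 − 360 = -2232;  -5838 − 2232 = -8070;  -14136 − 8070 = -22206;  -29266 − 22206 = -51472;  -54371 − 51472 = -105843
-2232 − 360 = -2592;  -8070 − 2592 = -10662;  -22206 − 10662 = -32868;  -51472 − 32868 = -84340;  -105843 − 84340 = -190183

-190183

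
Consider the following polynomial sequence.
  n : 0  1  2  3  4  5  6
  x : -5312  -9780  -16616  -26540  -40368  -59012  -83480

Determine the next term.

-114876

Δ: -4468, -6836, -9924, -13828, -18644, -24468
Δ²: -2368, -3088, -3904, -4816, -5824
Δ³: -720, -816, -912, -1008
Δ⁴: -96, -96, -96
The fourth differences are constant (-96).
-1008 − 96 = -1104;  -5824 − 1104 = -6928;  -24468 − 6928 = -31396;  -83480 − 31396 = -114876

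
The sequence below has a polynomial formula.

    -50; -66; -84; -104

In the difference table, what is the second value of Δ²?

D1: -16, -18, -20
D2: -2, -2

-2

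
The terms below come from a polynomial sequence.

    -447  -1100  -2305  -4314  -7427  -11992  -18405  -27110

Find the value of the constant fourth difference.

Δ: -653, -1205, -2009, -3113, -4565, -6413, -8705
Δ²: -552, -804, -1104, -1452, -1848, -2292
Δ³: -252, -300, -348, -396, -444
Δ⁴: -48, -48, -48, -48

-48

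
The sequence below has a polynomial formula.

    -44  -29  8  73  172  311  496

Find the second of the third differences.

6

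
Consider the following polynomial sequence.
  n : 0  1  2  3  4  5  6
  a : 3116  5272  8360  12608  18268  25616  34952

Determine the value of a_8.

D1: 2156 , 3088 , 4248 , 5660 , 7348 , 9336
D2: 932 , 1160 , 1412 , 1688 , 1988
D3: 228 , 252 , 276 , 300
D4: 24 , 24 , 24
The fourth differences are constant (24).
300 + 24 = 324;  1988 + 324 = 2312;  9336 + 2312 = 11648;  34952 + 11648 = 46600
324 + 24 = 348;  2312 + 348 = 2660;  11648 + 2660 = 14308;  46600 + 14308 = 60908

60908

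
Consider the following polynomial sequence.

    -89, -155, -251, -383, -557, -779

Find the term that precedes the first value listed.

-47

Δ: -66, -96, -132, -174, -222
Δ²: -30, -36, -42, -48
Δ³: -6, -6, -6
The third differences are constant at -6.
Work back: -30 + 6 = -24;  -66 + 24 = -42;  -89 + 42 = -47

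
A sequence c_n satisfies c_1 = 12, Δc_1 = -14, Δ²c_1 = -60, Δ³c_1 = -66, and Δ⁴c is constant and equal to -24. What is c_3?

Build the table forward from the leading diagonal:
Δ⁴: -24, -24, -24
Δ³: -66, -90, -114
Δ²: -60, -126, -216
Δ: -14, -74, -200
c: 12, -2, -76

-76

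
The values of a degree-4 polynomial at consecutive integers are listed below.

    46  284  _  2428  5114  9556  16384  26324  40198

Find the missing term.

Using the last 6 terms:
D1: 2686  4442  6828  9940  13874
D2: 1756  2386  3112  3934
D3: 630  726  822
D4: 96  96
Constant fourth difference = 96.
Extend backward: 630 − 96 = 534;  1756 − 534 = 1222;  2686 − 1222 = 1464;  2428 − 1464 = 964

964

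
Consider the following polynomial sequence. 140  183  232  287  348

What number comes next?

415

D1: 43  49  55  61
D2: 6  6  6
Constant second difference = 6, so extend:
61 + 6 = 67;  348 + 67 = 415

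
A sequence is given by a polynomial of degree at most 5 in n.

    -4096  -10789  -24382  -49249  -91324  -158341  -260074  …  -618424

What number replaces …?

-408577

Using the first 7 terms:
First differences: -6693, -13593, -24867, -42075, -67017, -101733
Second differences: -6900, -11274, -17208, -24942, -34716
Third differences: -4374, -5934, -7734, -9774
Fourth differences: -1560, -1800, -2040
Fifth differences: -240, -240
Constant fifth difference = -240.
Extend forward: -2040 − 240 = -2280;  -9774 − 2280 = -12054;  -34716 − 12054 = -46770;  -101733 − 46770 = -148503;  -260074 − 148503 = -408577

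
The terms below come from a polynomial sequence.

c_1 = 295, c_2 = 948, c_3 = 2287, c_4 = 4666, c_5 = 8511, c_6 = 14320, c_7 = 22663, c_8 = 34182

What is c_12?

127378

First differences: 653, 1339, 2379, 3845, 5809, 8343, 11519
Second differences: 686, 1040, 1466, 1964, 2534, 3176
Third differences: 354, 426, 498, 570, 642
Fourth differences: 72, 72, 72, 72
Fourth differences constant at 72.
642 + 72 = 714;  3176 + 714 = 3890;  11519 + 3890 = 15409;  34182 + 15409 = 49591
714 + 72 = 786;  3890 + 786 = 4676;  15409 + 4676 = 20085;  49591 + 20085 = 69676
786 + 72 = 858;  4676 + 858 = 5534;  20085 + 5534 = 25619;  69676 + 25619 = 95295
858 + 72 = 930;  5534 + 930 = 6464;  25619 + 6464 = 32083;  95295 + 32083 = 127378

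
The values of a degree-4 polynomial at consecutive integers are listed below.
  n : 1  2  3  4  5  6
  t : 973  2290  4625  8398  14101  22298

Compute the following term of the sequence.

33625

Δ: 1317, 2335, 3773, 5703, 8197
Δ²: 1018, 1438, 1930, 2494
Δ³: 420, 492, 564
Δ⁴: 72, 72
Fourth differences constant at 72.
564 + 72 = 636;  2494 + 636 = 3130;  8197 + 3130 = 11327;  22298 + 11327 = 33625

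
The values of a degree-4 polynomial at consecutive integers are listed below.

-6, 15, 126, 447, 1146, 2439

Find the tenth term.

19551

Δ: 21, 111, 321, 699, 1293
Δ²: 90, 210, 378, 594
Δ³: 120, 168, 216
Δ⁴: 48, 48
Fourth differences constant at 48.
216 + 48 = 264;  594 + 264 = 858;  1293 + 858 = 2151;  2439 + 2151 = 4590
264 + 48 = 312;  858 + 312 = 1170;  2151 + 1170 = 3321;  4590 + 3321 = 7911
312 + 48 = 360;  1170 + 360 = 1530;  3321 + 1530 = 4851;  7911 + 4851 = 12762
360 + 48 = 408;  1530 + 408 = 1938;  4851 + 1938 = 6789;  12762 + 6789 = 19551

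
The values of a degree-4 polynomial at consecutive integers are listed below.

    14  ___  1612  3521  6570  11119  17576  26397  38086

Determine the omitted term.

Using the last 7 terms:
1909, 3049, 4549, 6457, 8821, 11689
1140, 1500, 1908, 2364, 2868
360, 408, 456, 504
48, 48, 48
Constant fourth difference = 48.
Extend backward: 360 − 48 = 312;  1140 − 312 = 828;  1909 − 828 = 1081;  1612 − 1081 = 531

531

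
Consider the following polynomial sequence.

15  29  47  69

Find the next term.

95

D1: 14 , 18 , 22
D2: 4 , 4
Second differences constant at 4.
22 + 4 = 26;  69 + 26 = 95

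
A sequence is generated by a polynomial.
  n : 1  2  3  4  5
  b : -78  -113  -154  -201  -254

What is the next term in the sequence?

-313

D1: -35, -41, -47, -53
D2: -6, -6, -6
Constant second difference = -6, so extend:
-53 − 6 = -59;  -254 − 59 = -313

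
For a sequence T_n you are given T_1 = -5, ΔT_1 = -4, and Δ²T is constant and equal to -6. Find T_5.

Build the table forward from the leading diagonal:
D2: -6  -6  -6  -6  -6
D1: -4  -10  -16  -22  -28
T: -5  -9  -19  -35  -57

-57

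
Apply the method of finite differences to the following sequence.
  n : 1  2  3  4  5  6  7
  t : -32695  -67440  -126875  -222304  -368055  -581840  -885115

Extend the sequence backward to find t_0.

D1: -34745, -59435, -95429, -145751, -213785, -303275
D2: -24690, -35994, -50322, -68034, -89490
D3: -11304, -14328, -17712, -21456
D4: -3024, -3384, -3744
D5: -360, -360
The fifth differences are constant at -360.
Work back: -3024 + 360 = -2664;  -11304 + 2664 = -8640;  -24690 + 8640 = -16050;  -34745 + 16050 = -18695;  -32695 + 18695 = -14000

-14000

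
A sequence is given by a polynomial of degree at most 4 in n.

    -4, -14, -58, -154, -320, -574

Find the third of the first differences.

D1: -10, -44, -96, -166, -254
D2: -34, -52, -70, -88
D3: -18, -18, -18

-96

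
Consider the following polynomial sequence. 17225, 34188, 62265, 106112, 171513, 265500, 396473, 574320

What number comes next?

Δ: 16963 , 28077 , 43847 , 65401 , 93987 , 130973 , 177847
Δ²: 11114 , 15770 , 21554 , 28586 , 36986 , 46874
Δ³: 4656 , 5784 , 7032 , 8400 , 9888
Δ⁴: 1128 , 1248 , 1368 , 1488
Δ⁵: 120 , 120 , 120
Fifth differences constant at 120.
1488 + 120 = 1608;  9888 + 1608 = 11496;  46874 + 11496 = 58370;  177847 + 58370 = 236217;  574320 + 236217 = 810537

810537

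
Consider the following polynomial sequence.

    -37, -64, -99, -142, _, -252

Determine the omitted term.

-193

Using the first 4 terms:
D1: -27  -35  -43
D2: -8  -8
Constant second difference = -8.
Extend forward: -43 − 8 = -51;  -142 − 51 = -193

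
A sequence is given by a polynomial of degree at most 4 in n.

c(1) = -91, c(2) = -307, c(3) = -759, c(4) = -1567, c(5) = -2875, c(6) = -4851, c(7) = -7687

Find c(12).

Δ: -216, -452, -808, -1308, -1976, -2836
Δ²: -236, -356, -500, -668, -860
Δ³: -120, -144, -168, -192
Δ⁴: -24, -24, -24
The fourth differences are constant (-24).
-192 − 24 = -216;  -860 − 216 = -1076;  -2836 − 1076 = -3912;  -7687 − 3912 = -11599
-216 − 24 = -240;  -1076 − 240 = -1316;  -3912 − 1316 = -5228;  -11599 − 5228 = -16827
-240 − 24 = -264;  -1316 − 264 = -1580;  -5228 − 1580 = -6808;  -16827 − 6808 = -23635
-264 − 24 = -288;  -1580 − 288 = -1868;  -6808 − 1868 = -8676;  -23635 − 8676 = -32311
-288 − 24 = -312;  -1868 − 312 = -2180;  -8676 − 2180 = -10856;  -32311 − 10856 = -43167

-43167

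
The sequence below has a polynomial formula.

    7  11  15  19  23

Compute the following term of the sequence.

D1: 4 , 4 , 4 , 4
First differences constant at 4.
23 + 4 = 27

27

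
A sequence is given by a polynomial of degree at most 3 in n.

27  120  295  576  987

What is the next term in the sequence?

Δ: 93, 175, 281, 411
Δ²: 82, 106, 130
Δ³: 24, 24
Constant third difference = 24, so extend:
130 + 24 = 154;  411 + 154 = 565;  987 + 565 = 1552

1552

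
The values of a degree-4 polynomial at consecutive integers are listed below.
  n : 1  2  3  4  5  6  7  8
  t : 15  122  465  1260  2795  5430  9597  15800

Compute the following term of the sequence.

24615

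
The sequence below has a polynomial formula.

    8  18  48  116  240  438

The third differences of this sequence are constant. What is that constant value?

Δ: 10, 30, 68, 124, 198
Δ²: 20, 38, 56, 74
Δ³: 18, 18, 18

18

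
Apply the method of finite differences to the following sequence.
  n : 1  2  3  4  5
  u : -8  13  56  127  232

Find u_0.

D1: 21  43  71  105
D2: 22  28  34
D3: 6  6
The third differences are constant at 6.
Work back: 22 − 6 = 16;  21 − 16 = 5;  -8 − 5 = -13

-13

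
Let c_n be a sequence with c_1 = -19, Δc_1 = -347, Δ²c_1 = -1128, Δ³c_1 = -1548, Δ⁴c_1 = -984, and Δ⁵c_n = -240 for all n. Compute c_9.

-203387

Build the table forward from the leading diagonal:
Fifth differences: -240, -240, -240, -240, -240, -240, -240, -240, -240
Fourth differences: -984, -1224, -1464, -1704, -1944, -2184, -2424, -2664, -2904
Third differences: -1548, -2532, -3756, -5220, -6924, -8868, -11052, -13476, -16140
Second differences: -1128, -2676, -5208, -8964, -14184, -21108, -29976, -41028, -54504
First differences: -347, -1475, -4151, -9359, -18323, -32507, -53615, -83591, -124619
c: -19, -366, -1841, -5992, -15351, -33674, -66181, -119796, -203387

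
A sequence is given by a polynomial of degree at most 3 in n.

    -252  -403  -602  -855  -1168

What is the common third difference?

-6

D1: -151, -199, -253, -313
D2: -48, -54, -60
D3: -6, -6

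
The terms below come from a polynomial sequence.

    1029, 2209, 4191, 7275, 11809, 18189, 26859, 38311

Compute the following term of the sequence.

53085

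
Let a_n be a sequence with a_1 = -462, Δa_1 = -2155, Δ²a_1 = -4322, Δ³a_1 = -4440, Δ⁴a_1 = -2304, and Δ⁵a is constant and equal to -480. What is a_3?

Build the table forward from the leading diagonal:
Δ⁵: -480, -480, -480
Δ⁴: -2304, -2784, -3264
Δ³: -4440, -6744, -9528
Δ²: -4322, -8762, -15506
Δ: -2155, -6477, -15239
a: -462, -2617, -9094

-9094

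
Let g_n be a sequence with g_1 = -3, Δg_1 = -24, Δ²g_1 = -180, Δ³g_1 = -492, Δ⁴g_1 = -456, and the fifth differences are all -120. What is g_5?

Build the table forward from the leading diagonal:
Fifth differences: -120, -120, -120, -120, -120
Fourth differences: -456, -576, -696, -816, -936
Third differences: -492, -948, -1524, -2220, -3036
Second differences: -180, -672, -1620, -3144, -5364
First differences: -24, -204, -876, -2496, -5640
g: -3, -27, -231, -1107, -3603

-3603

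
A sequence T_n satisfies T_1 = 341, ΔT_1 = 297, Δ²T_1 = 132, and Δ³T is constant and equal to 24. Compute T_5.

Build the table forward from the leading diagonal:
Third differences: 24  24  24  24  24
Second differences: 132  156  180  204  228
First differences: 297  429  585  765  969
T: 341  638  1067  1652  2417

2417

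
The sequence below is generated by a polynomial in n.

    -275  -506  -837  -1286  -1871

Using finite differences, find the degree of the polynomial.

3

-231, -331, -449, -585
-100, -118, -136
-18, -18
The third differences are constant, so the polynomial has degree 3.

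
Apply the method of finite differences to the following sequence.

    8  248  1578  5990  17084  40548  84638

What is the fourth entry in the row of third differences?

8256

First differences: 240, 1330, 4412, 11094, 23464, 44090
Second differences: 1090, 3082, 6682, 12370, 20626
Third differences: 1992, 3600, 5688, 8256
Fourth differences: 1608, 2088, 2568
Fifth differences: 480, 480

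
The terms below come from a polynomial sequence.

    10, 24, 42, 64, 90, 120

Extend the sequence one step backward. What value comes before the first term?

D1: 14, 18, 22, 26, 30
D2: 4, 4, 4, 4
The second differences are constant at 4.
Work back: 14 − 4 = 10;  10 − 10 = 0

0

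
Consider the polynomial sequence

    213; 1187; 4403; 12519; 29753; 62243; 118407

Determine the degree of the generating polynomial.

5

974, 3216, 8116, 17234, 32490, 56164
2242, 4900, 9118, 15256, 23674
2658, 4218, 6138, 8418
1560, 1920, 2280
360, 360
The fifth differences are constant, so the polynomial has degree 5.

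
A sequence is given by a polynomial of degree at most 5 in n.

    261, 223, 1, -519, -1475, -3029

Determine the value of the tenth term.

D1: -38 , -222 , -520 , -956 , -1554
D2: -184 , -298 , -436 , -598
D3: -114 , -138 , -162
D4: -24 , -24
Fourth differences constant at -24.
-162 − 24 = -186;  -598 − 186 = -784;  -1554 − 784 = -2338;  -3029 − 2338 = -5367
-186 − 24 = -210;  -784 − 210 = -994;  -2338 − 994 = -3332;  -5367 − 3332 = -8699
-210 − 24 = -234;  -994 − 234 = -1228;  -3332 − 1228 = -4560;  -8699 − 4560 = -13259
-234 − 24 = -258;  -1228 − 258 = -1486;  -4560 − 1486 = -6046;  -13259 − 6046 = -19305

-19305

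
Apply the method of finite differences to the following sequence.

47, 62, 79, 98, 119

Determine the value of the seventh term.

167

First differences: 15, 17, 19, 21
Second differences: 2, 2, 2
The second differences are constant (2).
21 + 2 = 23;  119 + 23 = 142
23 + 2 = 25;  142 + 25 = 167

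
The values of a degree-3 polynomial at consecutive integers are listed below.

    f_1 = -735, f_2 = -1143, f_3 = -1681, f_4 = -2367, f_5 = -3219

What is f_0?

-439

-408, -538, -686, -852
-130, -148, -166
-18, -18
The third differences are constant at -18.
Work back: -130 + 18 = -112;  -408 + 112 = -296;  -735 + 296 = -439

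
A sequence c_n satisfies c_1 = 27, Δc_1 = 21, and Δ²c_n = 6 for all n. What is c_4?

Build the table forward from the leading diagonal:
D2: 6  6  6  6
D1: 21  27  33  39
c: 27  48  75  108

108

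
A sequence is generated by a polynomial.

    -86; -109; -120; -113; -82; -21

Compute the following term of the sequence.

76

-23 , -11 , 7 , 31 , 61
12 , 18 , 24 , 30
6 , 6 , 6
The third differences are constant (6).
30 + 6 = 36;  61 + 36 = 97;  -21 + 97 = 76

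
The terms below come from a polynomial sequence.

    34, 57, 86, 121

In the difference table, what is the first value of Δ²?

6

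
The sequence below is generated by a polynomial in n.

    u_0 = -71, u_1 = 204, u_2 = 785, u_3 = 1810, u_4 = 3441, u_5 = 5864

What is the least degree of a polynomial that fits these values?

4

275, 581, 1025, 1631, 2423
306, 444, 606, 792
138, 162, 186
24, 24
The fourth differences are constant, so the polynomial has degree 4.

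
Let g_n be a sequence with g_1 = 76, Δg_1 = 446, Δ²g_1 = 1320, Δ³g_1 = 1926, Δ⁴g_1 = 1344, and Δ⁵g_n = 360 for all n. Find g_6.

41846

Build the table forward from the leading diagonal:
D5: 360, 360, 360, 360, 360, 360
D4: 1344, 1704, 2064, 2424, 2784, 3144
D3: 1926, 3270, 4974, 7038, 9462, 12246
D2: 1320, 3246, 6516, 11490, 18528, 27990
D1: 446, 1766, 5012, 11528, 23018, 41546
g: 76, 522, 2288, 7300, 18828, 41846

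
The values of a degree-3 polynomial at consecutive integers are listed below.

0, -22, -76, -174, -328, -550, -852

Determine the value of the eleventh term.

Δ: -22, -54, -98, -154, -222, -302
Δ²: -32, -44, -56, -68, -80
Δ³: -12, -12, -12, -12
Constant third difference = -12, so extend:
-80 − 12 = -92;  -302 − 92 = -394;  -852 − 394 = -1246
-92 − 12 = -104;  -394 − 104 = -498;  -1246 − 498 = -1744
-104 − 12 = -116;  -498 − 116 = -614;  -1744 − 614 = -2358
-116 − 12 = -128;  -614 − 128 = -742;  -2358 − 742 = -3100

-3100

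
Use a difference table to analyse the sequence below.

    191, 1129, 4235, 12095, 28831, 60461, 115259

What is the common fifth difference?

360

D1: 938, 3106, 7860, 16736, 31630, 54798
D2: 2168, 4754, 8876, 14894, 23168
D3: 2586, 4122, 6018, 8274
D4: 1536, 1896, 2256
D5: 360, 360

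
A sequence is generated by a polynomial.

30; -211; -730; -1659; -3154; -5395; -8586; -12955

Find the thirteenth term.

-62130

Δ: -241 , -519 , -929 , -1495 , -2241 , -3191 , -4369
Δ²: -278 , -410 , -566 , -746 , -950 , -1178
Δ³: -132 , -156 , -180 , -204 , -228
Δ⁴: -24 , -24 , -24 , -24
Constant fourth difference = -24, so extend:
-228 − 24 = -252;  -1178 − 252 = -1430;  -4369 − 1430 = -5799;  -12955 − 5799 = -18754
-252 − 24 = -276;  -1430 − 276 = -1706;  -5799 − 1706 = -7505;  -18754 − 7505 = -26259
-276 − 24 = -300;  -1706 − 300 = -2006;  -7505 − 2006 = -9511;  -26259 − 9511 = -35770
-300 − 24 = -324;  -2006 − 324 = -2330;  -9511 − 2330 = -11841;  -35770 − 11841 = -47611
-324 − 24 = -348;  -2330 − 348 = -2678;  -11841 − 2678 = -14519;  -47611 − 14519 = -62130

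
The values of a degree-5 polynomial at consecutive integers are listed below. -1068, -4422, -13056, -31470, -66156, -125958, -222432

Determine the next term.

D1: -3354  -8634  -18414  -34686  -59802  -96474
D2: -5280  -9780  -16272  -25116  -36672
D3: -4500  -6492  -8844  -11556
D4: -1992  -2352  -2712
D5: -360  -360
The fifth differences are constant (-360).
-2712 − 360 = -3072;  -11556 − 3072 = -14628;  -36672 − 14628 = -51300;  -96474 − 51300 = -147774;  -222432 − 147774 = -370206

-370206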